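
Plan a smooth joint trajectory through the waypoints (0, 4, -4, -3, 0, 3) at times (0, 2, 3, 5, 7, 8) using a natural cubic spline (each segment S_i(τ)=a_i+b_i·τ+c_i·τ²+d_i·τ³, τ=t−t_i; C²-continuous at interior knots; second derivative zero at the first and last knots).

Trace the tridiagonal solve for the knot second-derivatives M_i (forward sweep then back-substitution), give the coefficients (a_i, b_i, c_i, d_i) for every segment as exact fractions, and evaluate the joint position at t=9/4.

Δ: Δ0=2, Δ1=-8, Δ2=1/2, Δ3=3/2, Δ4=3
row 1: diag=6, rhs=-60; c'=1/6, d'=-10
row 2: denom=6−1·1/6=35/6; d'=(51−1·-10)/(35/6)=366/35
row 3: denom=8−2·12/35=256/35; d'=(6−2·366/35)/(256/35)=-261/128
row 4: denom=6−2·35/128=349/64; d'=(9−2·-261/128)/(349/64)=837/349
back: M4=837/349
back: M3=-261/128−35/128·837/349=-1881/698
back: M2=366/35−12/35·-1881/698=3972/349
back: M1=-10−1/6·3972/349=-4152/349
M: M0=0, M1=-4152/349, M2=3972/349, M3=-1881/698, M4=837/349, M5=0
seg 0: a=0, c=M0/2=0, d=(M1−M0)/(6·2)=-346/349, b=Δ0−h0·(2M0+M1)/6=2082/349
seg 1: a=4, c=M1/2=-2076/349, d=(M2−M1)/(6·1)=1354/349, b=Δ1−h1·(2M1+M2)/6=-2070/349
seg 2: a=-4, c=M2/2=1986/349, d=(M3−M2)/(6·2)=-3275/2792, b=Δ2−h2·(2M2+M3)/6=-2160/349
seg 3: a=-3, c=M3/2=-1881/1396, d=(M4−M3)/(6·2)=1185/2792, b=Δ3−h3·(2M3+M4)/6=1743/698
seg 4: a=0, c=M4/2=837/698, d=(M5−M4)/(6·1)=-279/698, b=Δ4−h4·(2M4+M5)/6=768/349
t_q=9/4 → seg 1, τ=1/4; S=4+-2070/349·τ+-2076/349·τ²+1354/349·τ³=24637/11168

  seg 0: a=0 b=2082/349 c=0 d=-346/349
  seg 1: a=4 b=-2070/349 c=-2076/349 d=1354/349
  seg 2: a=-4 b=-2160/349 c=1986/349 d=-3275/2792
  seg 3: a=-3 b=1743/698 c=-1881/1396 d=1185/2792
  seg 4: a=0 b=768/349 c=837/698 d=-279/698
S(9/4) = 24637/11168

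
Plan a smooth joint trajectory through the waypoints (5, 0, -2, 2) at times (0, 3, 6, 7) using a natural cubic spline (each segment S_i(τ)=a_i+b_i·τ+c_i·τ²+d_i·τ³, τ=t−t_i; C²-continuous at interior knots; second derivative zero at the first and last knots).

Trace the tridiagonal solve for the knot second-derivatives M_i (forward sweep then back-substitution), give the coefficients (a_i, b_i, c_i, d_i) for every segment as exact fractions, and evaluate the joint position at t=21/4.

Δ: Δ0=-5/3, Δ1=-2/3, Δ2=4
row 1: diag=12, rhs=6; c'=1/4, d'=1/2
row 2: denom=8−3·1/4=29/4; d'=(28−3·1/2)/(29/4)=106/29
back: M2=106/29
back: M1=1/2−1/4·106/29=-12/29
M: M0=0, M1=-12/29, M2=106/29, M3=0
seg 0: a=5, c=M0/2=0, d=(M1−M0)/(6·3)=-2/87, b=Δ0−h0·(2M0+M1)/6=-127/87
seg 1: a=0, c=M1/2=-6/29, d=(M2−M1)/(6·3)=59/261, b=Δ1−h1·(2M1+M2)/6=-181/87
seg 2: a=-2, c=M2/2=53/29, d=(M3−M2)/(6·1)=-53/87, b=Δ2−h2·(2M2+M3)/6=242/87
t_q=21/4 → seg 1, τ=9/4; S=0+-181/87·τ+-6/29·τ²+59/261·τ³=-5853/1856

  seg 0: a=5 b=-127/87 c=0 d=-2/87
  seg 1: a=0 b=-181/87 c=-6/29 d=59/261
  seg 2: a=-2 b=242/87 c=53/29 d=-53/87
S(21/4) = -5853/1856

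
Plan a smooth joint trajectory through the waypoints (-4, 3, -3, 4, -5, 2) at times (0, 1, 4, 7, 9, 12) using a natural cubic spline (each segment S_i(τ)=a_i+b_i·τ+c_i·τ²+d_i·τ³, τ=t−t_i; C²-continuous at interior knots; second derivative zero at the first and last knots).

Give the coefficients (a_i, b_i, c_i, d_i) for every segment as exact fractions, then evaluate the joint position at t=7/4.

Δ: Δ0=7, Δ1=-2, Δ2=7/3, Δ3=-9/2, Δ4=7/3
row 1: diag=8, rhs=-54; c'=3/8, d'=-27/4
row 2: denom=12−3·3/8=87/8; d'=(26−3·-27/4)/(87/8)=370/87
row 3: denom=10−3·8/29=266/29; d'=(-41−3·370/87)/(266/29)=-1559/266
row 4: denom=10−2·29/133=1272/133; d'=(41−2·-1559/266)/(1272/133)=1753/318
back: M4=1753/318
back: M3=-1559/266−29/133·1753/318=-1123/159
back: M2=370/87−8/29·-1123/159=986/159
back: M1=-27/4−3/8·986/159=-481/53
M: M0=0, M1=-481/53, M2=986/159, M3=-1123/159, M4=1753/318, M5=0
seg 0: a=-4, c=M0/2=0, d=(M1−M0)/(6·1)=-481/318, b=Δ0−h0·(2M0+M1)/6=2707/318
seg 1: a=3, c=M1/2=-481/106, d=(M2−M1)/(6·3)=2429/2862, b=Δ1−h1·(2M1+M2)/6=632/159
seg 2: a=-3, c=M2/2=493/159, d=(M3−M2)/(6·3)=-703/954, b=Δ2−h2·(2M2+M3)/6=-107/318
seg 3: a=4, c=M3/2=-1123/318, d=(M4−M3)/(6·2)=1333/1272, b=Δ3−h3·(2M3+M4)/6=-259/159
seg 4: a=-5, c=M4/2=1753/636, d=(M5−M4)/(6·3)=-1753/5724, b=Δ4−h4·(2M4+M5)/6=-337/106
t_q=7/4 → seg 1, τ=3/4; S=3+632/159·τ+-481/106·τ²+2429/2862·τ³=25689/6784

  seg 0: a=-4 b=2707/318 c=0 d=-481/318
  seg 1: a=3 b=632/159 c=-481/106 d=2429/2862
  seg 2: a=-3 b=-107/318 c=493/159 d=-703/954
  seg 3: a=4 b=-259/159 c=-1123/318 d=1333/1272
  seg 4: a=-5 b=-337/106 c=1753/636 d=-1753/5724
S(7/4) = 25689/6784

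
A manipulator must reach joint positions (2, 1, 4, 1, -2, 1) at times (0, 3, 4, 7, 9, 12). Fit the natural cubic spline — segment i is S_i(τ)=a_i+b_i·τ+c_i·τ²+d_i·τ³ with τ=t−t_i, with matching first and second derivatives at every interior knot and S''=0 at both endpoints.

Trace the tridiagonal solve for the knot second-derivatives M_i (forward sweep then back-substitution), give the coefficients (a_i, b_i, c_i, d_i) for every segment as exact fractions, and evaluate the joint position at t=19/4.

Δ: Δ0=-1/3, Δ1=3, Δ2=-1, Δ3=-3/2, Δ4=1
row 1: diag=8, rhs=20; c'=1/8, d'=5/2
row 2: denom=8−1·1/8=63/8; d'=(-24−1·5/2)/(63/8)=-212/63
row 3: denom=10−3·8/21=62/7; d'=(-3−3·-212/63)/(62/7)=149/186
row 4: denom=10−2·7/31=296/31; d'=(15−2·149/186)/(296/31)=623/444
back: M4=623/444
back: M3=149/186−7/31·623/444=215/444
back: M2=-212/63−8/21·215/444=-394/111
back: M1=5/2−1/8·-394/111=1307/444
M: M0=0, M1=1307/444, M2=-394/111, M3=215/444, M4=623/444, M5=0
seg 0: a=2, c=M0/2=0, d=(M1−M0)/(6·3)=1307/7992, b=Δ0−h0·(2M0+M1)/6=-1603/888
seg 1: a=1, c=M1/2=1307/888, d=(M2−M1)/(6·1)=-961/888, b=Δ1−h1·(2M1+M2)/6=1159/444
seg 2: a=4, c=M2/2=-197/111, d=(M3−M2)/(6·3)=199/888, b=Δ2−h2·(2M2+M3)/6=683/296
seg 3: a=1, c=M3/2=215/888, d=(M4−M3)/(6·2)=17/222, b=Δ3−h3·(2M3+M4)/6=-339/148
seg 4: a=-2, c=M4/2=623/888, d=(M5−M4)/(6·3)=-623/7992, b=Δ4−h4·(2M4+M5)/6=-179/444
t_q=19/4 → seg 2, τ=3/4; S=4+683/296·τ+-197/111·τ²+199/888·τ³=91439/18944

  seg 0: a=2 b=-1603/888 c=0 d=1307/7992
  seg 1: a=1 b=1159/444 c=1307/888 d=-961/888
  seg 2: a=4 b=683/296 c=-197/111 d=199/888
  seg 3: a=1 b=-339/148 c=215/888 d=17/222
  seg 4: a=-2 b=-179/444 c=623/888 d=-623/7992
S(19/4) = 91439/18944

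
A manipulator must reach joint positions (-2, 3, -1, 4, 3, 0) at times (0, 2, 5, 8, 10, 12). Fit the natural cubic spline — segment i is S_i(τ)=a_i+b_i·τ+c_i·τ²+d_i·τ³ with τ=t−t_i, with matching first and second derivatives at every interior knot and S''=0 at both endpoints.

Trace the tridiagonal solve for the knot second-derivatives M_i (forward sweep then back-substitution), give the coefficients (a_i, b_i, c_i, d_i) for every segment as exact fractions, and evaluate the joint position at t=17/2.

  seg 0: a=-2 b=13687/3858 c=0 d=-2021/7716
  seg 1: a=3 b=1561/3858 c=-2021/1286 d=638/1929
  seg 2: a=-1 b=-365/3858 c=1807/1286 d=-526/1929
  seg 3: a=4 b=3757/3858 c=-1349/1286 d=301/1929
  seg 4: a=3 b=-5207/3858 c=-145/1286 d=145/7716
S(17/2) = 2729/643

Δ: Δ0=5/2, Δ1=-4/3, Δ2=5/3, Δ3=-1/2, Δ4=-3/2
row 1: diag=10, rhs=-23; c'=3/10, d'=-23/10
row 2: denom=12−3·3/10=111/10; d'=(18−3·-23/10)/(111/10)=83/37
row 3: denom=10−3·10/37=340/37; d'=(-13−3·83/37)/(340/37)=-73/34
row 4: denom=8−2·37/170=643/85; d'=(-6−2·-73/34)/(643/85)=-145/643
back: M4=-145/643
back: M3=-73/34−37/170·-145/643=-1349/643
back: M2=83/37−10/37·-1349/643=1807/643
back: M1=-23/10−3/10·1807/643=-2021/643
M: M0=0, M1=-2021/643, M2=1807/643, M3=-1349/643, M4=-145/643, M5=0
seg 0: a=-2, c=M0/2=0, d=(M1−M0)/(6·2)=-2021/7716, b=Δ0−h0·(2M0+M1)/6=13687/3858
seg 1: a=3, c=M1/2=-2021/1286, d=(M2−M1)/(6·3)=638/1929, b=Δ1−h1·(2M1+M2)/6=1561/3858
seg 2: a=-1, c=M2/2=1807/1286, d=(M3−M2)/(6·3)=-526/1929, b=Δ2−h2·(2M2+M3)/6=-365/3858
seg 3: a=4, c=M3/2=-1349/1286, d=(M4−M3)/(6·2)=301/1929, b=Δ3−h3·(2M3+M4)/6=3757/3858
seg 4: a=3, c=M4/2=-145/1286, d=(M5−M4)/(6·2)=145/7716, b=Δ4−h4·(2M4+M5)/6=-5207/3858
t_q=17/2 → seg 3, τ=1/2; S=4+3757/3858·τ+-1349/1286·τ²+301/1929·τ³=2729/643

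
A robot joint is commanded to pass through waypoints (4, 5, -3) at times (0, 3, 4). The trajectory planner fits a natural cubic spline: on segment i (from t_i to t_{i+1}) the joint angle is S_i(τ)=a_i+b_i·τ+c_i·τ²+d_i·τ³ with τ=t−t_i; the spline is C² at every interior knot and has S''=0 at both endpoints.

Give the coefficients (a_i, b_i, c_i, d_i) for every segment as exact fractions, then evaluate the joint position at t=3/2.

  seg 0: a=4 b=83/24 c=0 d=-25/72
  seg 1: a=5 b=-71/12 c=-25/8 d=25/24
S(3/2) = 513/64

Δ: Δ0=1/3, Δ1=-8
row 1: diag=8, rhs=-50; c'=1/8, d'=-25/4
back: M1=-25/4
M: M0=0, M1=-25/4, M2=0
seg 0: a=4, c=M0/2=0, d=(M1−M0)/(6·3)=-25/72, b=Δ0−h0·(2M0+M1)/6=83/24
seg 1: a=5, c=M1/2=-25/8, d=(M2−M1)/(6·1)=25/24, b=Δ1−h1·(2M1+M2)/6=-71/12
t_q=3/2 → seg 0, τ=3/2; S=4+83/24·τ+0·τ²+-25/72·τ³=513/64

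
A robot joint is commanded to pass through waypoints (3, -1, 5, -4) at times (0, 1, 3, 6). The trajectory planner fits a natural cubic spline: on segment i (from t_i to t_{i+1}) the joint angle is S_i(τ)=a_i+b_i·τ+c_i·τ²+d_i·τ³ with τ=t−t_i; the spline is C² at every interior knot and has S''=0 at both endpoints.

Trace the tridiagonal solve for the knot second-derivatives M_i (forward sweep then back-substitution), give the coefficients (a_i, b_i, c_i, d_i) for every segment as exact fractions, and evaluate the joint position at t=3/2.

  seg 0: a=3 b=-153/28 c=0 d=41/28
  seg 1: a=-1 b=-15/14 c=123/28 d=-33/28
  seg 2: a=5 b=33/14 c=-75/28 d=25/84
S(3/2) = -131/224

Δ: Δ0=-4, Δ1=3, Δ2=-3
row 1: diag=6, rhs=42; c'=1/3, d'=7
row 2: denom=10−2·1/3=28/3; d'=(-36−2·7)/(28/3)=-75/14
back: M2=-75/14
back: M1=7−1/3·-75/14=123/14
M: M0=0, M1=123/14, M2=-75/14, M3=0
seg 0: a=3, c=M0/2=0, d=(M1−M0)/(6·1)=41/28, b=Δ0−h0·(2M0+M1)/6=-153/28
seg 1: a=-1, c=M1/2=123/28, d=(M2−M1)/(6·2)=-33/28, b=Δ1−h1·(2M1+M2)/6=-15/14
seg 2: a=5, c=M2/2=-75/28, d=(M3−M2)/(6·3)=25/84, b=Δ2−h2·(2M2+M3)/6=33/14
t_q=3/2 → seg 1, τ=1/2; S=-1+-15/14·τ+123/28·τ²+-33/28·τ³=-131/224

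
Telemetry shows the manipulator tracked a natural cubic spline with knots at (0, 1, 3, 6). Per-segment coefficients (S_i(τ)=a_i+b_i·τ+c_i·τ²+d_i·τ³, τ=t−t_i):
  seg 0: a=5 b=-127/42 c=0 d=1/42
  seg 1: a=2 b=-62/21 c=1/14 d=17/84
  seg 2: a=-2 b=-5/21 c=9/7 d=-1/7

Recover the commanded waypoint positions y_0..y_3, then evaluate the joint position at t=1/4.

y_0 = S_0(0) = a_0 = 5
y_1 = S_1(0) = a_1 = 2
y_2 = S_2(0) = a_2 = -2
y_3 = S_2(3) = 5
t_q=1/4 is in segment 0 (τ=1/4); S_0(τ)=3803/896

y_0=5 y_1=2 y_2=-2 y_3=5
S(1/4) = 3803/896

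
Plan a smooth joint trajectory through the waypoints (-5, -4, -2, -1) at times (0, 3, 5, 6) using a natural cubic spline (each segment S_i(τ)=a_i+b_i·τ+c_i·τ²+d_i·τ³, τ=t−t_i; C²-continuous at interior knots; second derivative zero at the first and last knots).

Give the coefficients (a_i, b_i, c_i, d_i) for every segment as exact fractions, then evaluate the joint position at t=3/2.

  seg 0: a=-5 b=5/42 c=0 d=1/42
  seg 1: a=-4 b=16/21 c=3/14 d=-1/21
  seg 2: a=-2 b=22/21 c=-1/14 d=1/42
S(3/2) = -531/112

Δ: Δ0=1/3, Δ1=1, Δ2=1
row 1: diag=10, rhs=4; c'=1/5, d'=2/5
row 2: denom=6−2·1/5=28/5; d'=(0−2·2/5)/(28/5)=-1/7
back: M2=-1/7
back: M1=2/5−1/5·-1/7=3/7
M: M0=0, M1=3/7, M2=-1/7, M3=0
seg 0: a=-5, c=M0/2=0, d=(M1−M0)/(6·3)=1/42, b=Δ0−h0·(2M0+M1)/6=5/42
seg 1: a=-4, c=M1/2=3/14, d=(M2−M1)/(6·2)=-1/21, b=Δ1−h1·(2M1+M2)/6=16/21
seg 2: a=-2, c=M2/2=-1/14, d=(M3−M2)/(6·1)=1/42, b=Δ2−h2·(2M2+M3)/6=22/21
t_q=3/2 → seg 0, τ=3/2; S=-5+5/42·τ+0·τ²+1/42·τ³=-531/112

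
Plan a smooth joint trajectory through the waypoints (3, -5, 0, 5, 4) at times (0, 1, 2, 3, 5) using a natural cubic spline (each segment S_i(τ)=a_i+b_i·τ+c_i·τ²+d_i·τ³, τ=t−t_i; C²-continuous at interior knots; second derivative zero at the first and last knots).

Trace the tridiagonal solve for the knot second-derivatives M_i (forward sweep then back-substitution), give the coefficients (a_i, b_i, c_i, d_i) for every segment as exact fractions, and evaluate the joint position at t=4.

Δ: Δ0=-8, Δ1=5, Δ2=5, Δ3=-1/2
row 1: diag=4, rhs=78; c'=1/4, d'=39/2
row 2: denom=4−1·1/4=15/4; d'=(0−1·39/2)/(15/4)=-26/5
row 3: denom=6−1·4/15=86/15; d'=(-33−1·-26/5)/(86/15)=-417/86
back: M3=-417/86
back: M2=-26/5−4/15·-417/86=-168/43
back: M1=39/2−1/4·-168/43=1761/86
M: M0=0, M1=1761/86, M2=-168/43, M3=-417/86, M4=0
seg 0: a=3, c=M0/2=0, d=(M1−M0)/(6·1)=587/172, b=Δ0−h0·(2M0+M1)/6=-1963/172
seg 1: a=-5, c=M1/2=1761/172, d=(M2−M1)/(6·1)=-699/172, b=Δ1−h1·(2M1+M2)/6=-101/86
seg 2: a=0, c=M2/2=-84/43, d=(M3−M2)/(6·1)=-27/172, b=Δ2−h2·(2M2+M3)/6=1223/172
seg 3: a=5, c=M3/2=-417/172, d=(M4−M3)/(6·2)=139/344, b=Δ3−h3·(2M3+M4)/6=235/86
t_q=4 → seg 3, τ=1; S=5+235/86·τ+-417/172·τ²+139/344·τ³=1965/344

  seg 0: a=3 b=-1963/172 c=0 d=587/172
  seg 1: a=-5 b=-101/86 c=1761/172 d=-699/172
  seg 2: a=0 b=1223/172 c=-84/43 d=-27/172
  seg 3: a=5 b=235/86 c=-417/172 d=139/344
S(4) = 1965/344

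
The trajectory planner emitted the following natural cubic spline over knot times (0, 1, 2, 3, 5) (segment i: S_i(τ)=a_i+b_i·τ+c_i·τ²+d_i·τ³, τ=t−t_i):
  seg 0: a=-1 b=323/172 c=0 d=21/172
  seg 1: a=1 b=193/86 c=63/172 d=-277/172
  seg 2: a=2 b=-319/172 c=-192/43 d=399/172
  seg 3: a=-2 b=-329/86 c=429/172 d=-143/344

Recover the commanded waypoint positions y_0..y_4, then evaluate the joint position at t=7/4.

y_0 = S_0(0) = a_0 = -1
y_1 = S_1(0) = a_1 = 1
y_2 = S_2(0) = a_2 = 2
y_3 = S_3(0) = a_3 = -2
y_4 = S_3(2) = -3
t_q=7/4 is in segment 1 (τ=3/4); S_1(τ)=24325/11008

y_0=-1 y_1=1 y_2=2 y_3=-2 y_4=-3
S(7/4) = 24325/11008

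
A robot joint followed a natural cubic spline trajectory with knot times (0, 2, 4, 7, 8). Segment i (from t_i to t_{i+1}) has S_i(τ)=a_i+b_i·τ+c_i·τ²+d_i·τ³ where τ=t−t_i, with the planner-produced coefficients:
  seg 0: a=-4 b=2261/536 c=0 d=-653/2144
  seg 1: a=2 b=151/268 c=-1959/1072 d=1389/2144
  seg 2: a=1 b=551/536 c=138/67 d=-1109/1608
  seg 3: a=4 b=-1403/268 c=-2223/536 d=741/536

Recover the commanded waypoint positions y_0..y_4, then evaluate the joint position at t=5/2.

y_0=-4 y_1=2 y_2=1 y_3=4 y_4=-4
S(5/2) = 32689/17152

y_0 = S_0(0) = a_0 = -4
y_1 = S_1(0) = a_1 = 2
y_2 = S_2(0) = a_2 = 1
y_3 = S_3(0) = a_3 = 4
y_4 = S_3(1) = -4
t_q=5/2 is in segment 1 (τ=1/2); S_1(τ)=32689/17152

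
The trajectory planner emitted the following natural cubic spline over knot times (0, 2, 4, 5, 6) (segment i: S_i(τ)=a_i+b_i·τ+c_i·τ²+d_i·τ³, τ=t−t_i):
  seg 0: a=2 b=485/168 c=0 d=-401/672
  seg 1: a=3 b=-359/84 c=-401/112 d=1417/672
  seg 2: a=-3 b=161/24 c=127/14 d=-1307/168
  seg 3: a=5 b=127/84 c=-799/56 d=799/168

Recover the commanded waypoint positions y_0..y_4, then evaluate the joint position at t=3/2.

y_0=2 y_1=3 y_2=-3 y_3=5 y_4=-3
S(3/2) = 1105/256

y_0 = S_0(0) = a_0 = 2
y_1 = S_1(0) = a_1 = 3
y_2 = S_2(0) = a_2 = -3
y_3 = S_3(0) = a_3 = 5
y_4 = S_3(1) = -3
t_q=3/2 is in segment 0 (τ=3/2); S_0(τ)=1105/256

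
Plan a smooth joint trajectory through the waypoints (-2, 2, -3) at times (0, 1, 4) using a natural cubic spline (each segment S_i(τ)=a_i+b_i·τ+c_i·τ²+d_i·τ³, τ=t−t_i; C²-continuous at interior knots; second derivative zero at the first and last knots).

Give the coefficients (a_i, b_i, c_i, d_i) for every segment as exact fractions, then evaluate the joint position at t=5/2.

  seg 0: a=-2 b=113/24 c=0 d=-17/24
  seg 1: a=2 b=31/12 c=-17/8 d=17/72
S(5/2) = 121/64

Δ: Δ0=4, Δ1=-5/3
row 1: diag=8, rhs=-34; c'=3/8, d'=-17/4
back: M1=-17/4
M: M0=0, M1=-17/4, M2=0
seg 0: a=-2, c=M0/2=0, d=(M1−M0)/(6·1)=-17/24, b=Δ0−h0·(2M0+M1)/6=113/24
seg 1: a=2, c=M1/2=-17/8, d=(M2−M1)/(6·3)=17/72, b=Δ1−h1·(2M1+M2)/6=31/12
t_q=5/2 → seg 1, τ=3/2; S=2+31/12·τ+-17/8·τ²+17/72·τ³=121/64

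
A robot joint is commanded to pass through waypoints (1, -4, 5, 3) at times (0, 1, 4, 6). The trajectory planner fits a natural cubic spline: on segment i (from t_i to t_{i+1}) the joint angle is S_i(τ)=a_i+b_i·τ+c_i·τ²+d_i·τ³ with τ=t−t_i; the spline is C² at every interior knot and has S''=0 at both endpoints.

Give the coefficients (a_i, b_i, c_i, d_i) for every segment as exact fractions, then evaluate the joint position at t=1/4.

Δ: Δ0=-5, Δ1=3, Δ2=-1
row 1: diag=8, rhs=48; c'=3/8, d'=6
row 2: denom=10−3·3/8=71/8; d'=(-24−3·6)/(71/8)=-336/71
back: M2=-336/71
back: M1=6−3/8·-336/71=552/71
M: M0=0, M1=552/71, M2=-336/71, M3=0
seg 0: a=1, c=M0/2=0, d=(M1−M0)/(6·1)=92/71, b=Δ0−h0·(2M0+M1)/6=-447/71
seg 1: a=-4, c=M1/2=276/71, d=(M2−M1)/(6·3)=-148/213, b=Δ1−h1·(2M1+M2)/6=-171/71
seg 2: a=5, c=M2/2=-168/71, d=(M3−M2)/(6·2)=28/71, b=Δ2−h2·(2M2+M3)/6=153/71
t_q=1/4 → seg 0, τ=1/4; S=1+-447/71·τ+0·τ²+92/71·τ³=-629/1136

  seg 0: a=1 b=-447/71 c=0 d=92/71
  seg 1: a=-4 b=-171/71 c=276/71 d=-148/213
  seg 2: a=5 b=153/71 c=-168/71 d=28/71
S(1/4) = -629/1136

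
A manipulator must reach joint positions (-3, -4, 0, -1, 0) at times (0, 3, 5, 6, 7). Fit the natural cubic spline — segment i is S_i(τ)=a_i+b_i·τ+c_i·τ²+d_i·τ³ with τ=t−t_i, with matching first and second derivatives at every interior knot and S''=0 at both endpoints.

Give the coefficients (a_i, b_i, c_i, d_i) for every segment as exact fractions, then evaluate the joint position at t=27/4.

  seg 0: a=-3 b=-949/642 c=0 d=245/1926
  seg 1: a=-4 b=628/321 c=245/214 d=-721/1284
  seg 2: a=0 b=-65/321 c=-238/107 d=458/321
  seg 3: a=-1 b=-119/321 c=220/107 d=-220/321
S(27/4) = -703/1712

Δ: Δ0=-1/3, Δ1=2, Δ2=-1, Δ3=1
row 1: diag=10, rhs=14; c'=1/5, d'=7/5
row 2: denom=6−2·1/5=28/5; d'=(-18−2·7/5)/(28/5)=-26/7
row 3: denom=4−1·5/28=107/28; d'=(12−1·-26/7)/(107/28)=440/107
back: M3=440/107
back: M2=-26/7−5/28·440/107=-476/107
back: M1=7/5−1/5·-476/107=245/107
M: M0=0, M1=245/107, M2=-476/107, M3=440/107, M4=0
seg 0: a=-3, c=M0/2=0, d=(M1−M0)/(6·3)=245/1926, b=Δ0−h0·(2M0+M1)/6=-949/642
seg 1: a=-4, c=M1/2=245/214, d=(M2−M1)/(6·2)=-721/1284, b=Δ1−h1·(2M1+M2)/6=628/321
seg 2: a=0, c=M2/2=-238/107, d=(M3−M2)/(6·1)=458/321, b=Δ2−h2·(2M2+M3)/6=-65/321
seg 3: a=-1, c=M3/2=220/107, d=(M4−M3)/(6·1)=-220/321, b=Δ3−h3·(2M3+M4)/6=-119/321
t_q=27/4 → seg 3, τ=3/4; S=-1+-119/321·τ+220/107·τ²+-220/321·τ³=-703/1712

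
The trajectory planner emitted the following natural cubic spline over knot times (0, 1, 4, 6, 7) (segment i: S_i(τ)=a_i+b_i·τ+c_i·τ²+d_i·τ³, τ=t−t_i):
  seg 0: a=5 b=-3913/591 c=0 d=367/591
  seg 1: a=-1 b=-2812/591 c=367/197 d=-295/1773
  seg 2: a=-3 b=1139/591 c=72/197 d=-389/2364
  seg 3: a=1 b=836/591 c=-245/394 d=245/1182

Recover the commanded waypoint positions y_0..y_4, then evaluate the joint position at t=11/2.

y_0 = S_0(0) = a_0 = 5
y_1 = S_1(0) = a_1 = -1
y_2 = S_2(0) = a_2 = -3
y_3 = S_3(0) = a_3 = 1
y_4 = S_3(1) = 2
t_q=11/2 is in segment 2 (τ=3/2); S_2(τ)=995/6304

y_0=5 y_1=-1 y_2=-3 y_3=1 y_4=2
S(11/2) = 995/6304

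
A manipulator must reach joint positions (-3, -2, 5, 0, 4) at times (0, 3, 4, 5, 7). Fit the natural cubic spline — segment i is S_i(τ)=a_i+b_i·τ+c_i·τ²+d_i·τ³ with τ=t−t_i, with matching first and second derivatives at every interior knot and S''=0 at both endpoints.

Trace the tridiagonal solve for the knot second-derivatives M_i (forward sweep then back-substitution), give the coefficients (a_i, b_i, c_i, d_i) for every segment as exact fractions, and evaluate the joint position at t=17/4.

  seg 0: a=-3 b=-1913/534 c=0 d=697/1602
  seg 1: a=-2 b=2180/267 c=697/178 d=-2713/534
  seg 2: a=5 b=403/534 c=-1008/89 d=2975/534
  seg 3: a=0 b=-1384/267 c=959/178 d=-959/1068
S(17/4) = 52037/11392

Δ: Δ0=1/3, Δ1=7, Δ2=-5, Δ3=2
row 1: diag=8, rhs=40; c'=1/8, d'=5
row 2: denom=4−1·1/8=31/8; d'=(-72−1·5)/(31/8)=-616/31
row 3: denom=6−1·8/31=178/31; d'=(42−1·-616/31)/(178/31)=959/89
back: M3=959/89
back: M2=-616/31−8/31·959/89=-2016/89
back: M1=5−1/8·-2016/89=697/89
M: M0=0, M1=697/89, M2=-2016/89, M3=959/89, M4=0
seg 0: a=-3, c=M0/2=0, d=(M1−M0)/(6·3)=697/1602, b=Δ0−h0·(2M0+M1)/6=-1913/534
seg 1: a=-2, c=M1/2=697/178, d=(M2−M1)/(6·1)=-2713/534, b=Δ1−h1·(2M1+M2)/6=2180/267
seg 2: a=5, c=M2/2=-1008/89, d=(M3−M2)/(6·1)=2975/534, b=Δ2−h2·(2M2+M3)/6=403/534
seg 3: a=0, c=M3/2=959/178, d=(M4−M3)/(6·2)=-959/1068, b=Δ3−h3·(2M3+M4)/6=-1384/267
t_q=17/4 → seg 2, τ=1/4; S=5+403/534·τ+-1008/89·τ²+2975/534·τ³=52037/11392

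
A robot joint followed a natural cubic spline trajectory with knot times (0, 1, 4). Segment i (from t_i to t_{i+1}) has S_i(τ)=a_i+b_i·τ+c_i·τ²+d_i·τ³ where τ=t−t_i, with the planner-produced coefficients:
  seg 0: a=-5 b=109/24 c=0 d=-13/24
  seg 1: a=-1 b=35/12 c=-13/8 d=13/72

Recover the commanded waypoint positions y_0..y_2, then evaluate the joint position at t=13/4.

y_0=-5 y_1=-1 y_2=-2
S(13/4) = -311/512

y_0 = S_0(0) = a_0 = -5
y_1 = S_1(0) = a_1 = -1
y_2 = S_1(3) = -2
t_q=13/4 is in segment 1 (τ=9/4); S_1(τ)=-311/512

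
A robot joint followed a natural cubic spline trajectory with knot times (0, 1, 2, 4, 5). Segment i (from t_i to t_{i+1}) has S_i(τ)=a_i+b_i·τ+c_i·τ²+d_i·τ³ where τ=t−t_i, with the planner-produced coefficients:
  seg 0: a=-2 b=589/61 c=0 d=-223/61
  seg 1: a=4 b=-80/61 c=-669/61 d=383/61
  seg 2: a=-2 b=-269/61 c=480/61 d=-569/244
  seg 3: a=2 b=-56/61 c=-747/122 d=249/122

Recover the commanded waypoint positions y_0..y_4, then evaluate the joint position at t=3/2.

y_0 = S_0(0) = a_0 = -2
y_1 = S_1(0) = a_1 = 4
y_2 = S_2(0) = a_2 = -2
y_3 = S_3(0) = a_3 = 2
y_4 = S_3(1) = -3
t_q=3/2 is in segment 1 (τ=1/2); S_1(τ)=677/488

y_0=-2 y_1=4 y_2=-2 y_3=2 y_4=-3
S(3/2) = 677/488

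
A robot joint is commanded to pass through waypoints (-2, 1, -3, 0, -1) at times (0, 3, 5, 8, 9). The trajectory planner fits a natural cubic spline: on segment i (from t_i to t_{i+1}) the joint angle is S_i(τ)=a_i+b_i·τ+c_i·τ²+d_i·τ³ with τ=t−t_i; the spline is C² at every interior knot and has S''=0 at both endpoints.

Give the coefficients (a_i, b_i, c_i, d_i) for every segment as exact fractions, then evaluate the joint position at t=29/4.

  seg 0: a=-2 b=499/226 c=0 d=-91/678
  seg 1: a=1 b=-160/113 c=-273/226 d=207/452
  seg 2: a=-3 b=-85/113 c=174/113 d=-36/113
  seg 3: a=0 b=-13/113 c=-150/113 d=50/113
S(29/4) = -951/1808

Δ: Δ0=1, Δ1=-2, Δ2=1, Δ3=-1
row 1: diag=10, rhs=-18; c'=1/5, d'=-9/5
row 2: denom=10−2·1/5=48/5; d'=(18−2·-9/5)/(48/5)=9/4
row 3: denom=8−3·5/16=113/16; d'=(-12−3·9/4)/(113/16)=-300/113
back: M3=-300/113
back: M2=9/4−5/16·-300/113=348/113
back: M1=-9/5−1/5·348/113=-273/113
M: M0=0, M1=-273/113, M2=348/113, M3=-300/113, M4=0
seg 0: a=-2, c=M0/2=0, d=(M1−M0)/(6·3)=-91/678, b=Δ0−h0·(2M0+M1)/6=499/226
seg 1: a=1, c=M1/2=-273/226, d=(M2−M1)/(6·2)=207/452, b=Δ1−h1·(2M1+M2)/6=-160/113
seg 2: a=-3, c=M2/2=174/113, d=(M3−M2)/(6·3)=-36/113, b=Δ2−h2·(2M2+M3)/6=-85/113
seg 3: a=0, c=M3/2=-150/113, d=(M4−M3)/(6·1)=50/113, b=Δ3−h3·(2M3+M4)/6=-13/113
t_q=29/4 → seg 2, τ=9/4; S=-3+-85/113·τ+174/113·τ²+-36/113·τ³=-951/1808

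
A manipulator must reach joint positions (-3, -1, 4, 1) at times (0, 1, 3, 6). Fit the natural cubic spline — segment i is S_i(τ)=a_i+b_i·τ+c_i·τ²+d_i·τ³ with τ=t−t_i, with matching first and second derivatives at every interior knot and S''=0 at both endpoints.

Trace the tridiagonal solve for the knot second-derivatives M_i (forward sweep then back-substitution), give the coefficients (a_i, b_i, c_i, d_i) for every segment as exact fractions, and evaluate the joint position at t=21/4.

  seg 0: a=-3 b=25/14 c=0 d=3/14
  seg 1: a=-1 b=17/7 c=9/14 d=-17/56
  seg 2: a=4 b=19/14 c=-33/28 d=11/84
S(21/4) = 4621/1792

Δ: Δ0=2, Δ1=5/2, Δ2=-1
row 1: diag=6, rhs=3; c'=1/3, d'=1/2
row 2: denom=10−2·1/3=28/3; d'=(-21−2·1/2)/(28/3)=-33/14
back: M2=-33/14
back: M1=1/2−1/3·-33/14=9/7
M: M0=0, M1=9/7, M2=-33/14, M3=0
seg 0: a=-3, c=M0/2=0, d=(M1−M0)/(6·1)=3/14, b=Δ0−h0·(2M0+M1)/6=25/14
seg 1: a=-1, c=M1/2=9/14, d=(M2−M1)/(6·2)=-17/56, b=Δ1−h1·(2M1+M2)/6=17/7
seg 2: a=4, c=M2/2=-33/28, d=(M3−M2)/(6·3)=11/84, b=Δ2−h2·(2M2+M3)/6=19/14
t_q=21/4 → seg 2, τ=9/4; S=4+19/14·τ+-33/28·τ²+11/84·τ³=4621/1792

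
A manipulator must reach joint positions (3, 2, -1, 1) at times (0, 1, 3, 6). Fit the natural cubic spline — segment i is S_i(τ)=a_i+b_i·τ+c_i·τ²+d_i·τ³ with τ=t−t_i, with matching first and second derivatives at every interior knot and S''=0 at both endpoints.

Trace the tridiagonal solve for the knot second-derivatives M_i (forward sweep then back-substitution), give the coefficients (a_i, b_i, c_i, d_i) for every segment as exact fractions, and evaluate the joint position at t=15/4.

  seg 0: a=3 b=-5/6 c=0 d=-1/6
  seg 1: a=2 b=-4/3 c=-1/2 d=5/24
  seg 2: a=-1 b=-5/6 c=3/4 d=-1/12
S(15/4) = -317/256

Δ: Δ0=-1, Δ1=-3/2, Δ2=2/3
row 1: diag=6, rhs=-3; c'=1/3, d'=-1/2
row 2: denom=10−2·1/3=28/3; d'=(13−2·-1/2)/(28/3)=3/2
back: M2=3/2
back: M1=-1/2−1/3·3/2=-1
M: M0=0, M1=-1, M2=3/2, M3=0
seg 0: a=3, c=M0/2=0, d=(M1−M0)/(6·1)=-1/6, b=Δ0−h0·(2M0+M1)/6=-5/6
seg 1: a=2, c=M1/2=-1/2, d=(M2−M1)/(6·2)=5/24, b=Δ1−h1·(2M1+M2)/6=-4/3
seg 2: a=-1, c=M2/2=3/4, d=(M3−M2)/(6·3)=-1/12, b=Δ2−h2·(2M2+M3)/6=-5/6
t_q=15/4 → seg 2, τ=3/4; S=-1+-5/6·τ+3/4·τ²+-1/12·τ³=-317/256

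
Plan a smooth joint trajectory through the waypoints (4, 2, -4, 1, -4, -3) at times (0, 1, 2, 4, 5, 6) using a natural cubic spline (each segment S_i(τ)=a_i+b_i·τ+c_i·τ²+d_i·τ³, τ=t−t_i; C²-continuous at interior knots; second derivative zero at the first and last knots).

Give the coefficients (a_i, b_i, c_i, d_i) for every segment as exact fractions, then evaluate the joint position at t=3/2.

Δ: Δ0=-2, Δ1=-6, Δ2=5/2, Δ3=-5, Δ4=1
row 1: diag=4, rhs=-24; c'=1/4, d'=-6
row 2: denom=6−1·1/4=23/4; d'=(51−1·-6)/(23/4)=228/23
row 3: denom=6−2·8/23=122/23; d'=(-45−2·228/23)/(122/23)=-1491/122
row 4: denom=4−1·23/122=465/122; d'=(36−1·-1491/122)/(465/122)=1961/155
back: M4=1961/155
back: M3=-1491/122−23/122·1961/155=-2264/155
back: M2=228/23−8/23·-2264/155=2324/155
back: M1=-6−1/4·2324/155=-1511/155
M: M0=0, M1=-1511/155, M2=2324/155, M3=-2264/155, M4=1961/155, M5=0
seg 0: a=4, c=M0/2=0, d=(M1−M0)/(6·1)=-1511/930, b=Δ0−h0·(2M0+M1)/6=-349/930
seg 1: a=2, c=M1/2=-1511/310, d=(M2−M1)/(6·1)=767/186, b=Δ1−h1·(2M1+M2)/6=-2441/465
seg 2: a=-4, c=M2/2=1162/155, d=(M3−M2)/(6·2)=-37/15, b=Δ2−h2·(2M2+M3)/6=-2443/930
seg 3: a=1, c=M3/2=-1132/155, d=(M4−M3)/(6·1)=845/186, b=Δ3−h3·(2M3+M4)/6=-2083/930
seg 4: a=-4, c=M4/2=1961/310, d=(M5−M4)/(6·1)=-1961/930, b=Δ4−h4·(2M4+M5)/6=-1496/465
t_q=3/2 → seg 1, τ=1/2; S=2+-2441/465·τ+-1511/310·τ²+767/186·τ³=-3293/2480

  seg 0: a=4 b=-349/930 c=0 d=-1511/930
  seg 1: a=2 b=-2441/465 c=-1511/310 d=767/186
  seg 2: a=-4 b=-2443/930 c=1162/155 d=-37/15
  seg 3: a=1 b=-2083/930 c=-1132/155 d=845/186
  seg 4: a=-4 b=-1496/465 c=1961/310 d=-1961/930
S(3/2) = -3293/2480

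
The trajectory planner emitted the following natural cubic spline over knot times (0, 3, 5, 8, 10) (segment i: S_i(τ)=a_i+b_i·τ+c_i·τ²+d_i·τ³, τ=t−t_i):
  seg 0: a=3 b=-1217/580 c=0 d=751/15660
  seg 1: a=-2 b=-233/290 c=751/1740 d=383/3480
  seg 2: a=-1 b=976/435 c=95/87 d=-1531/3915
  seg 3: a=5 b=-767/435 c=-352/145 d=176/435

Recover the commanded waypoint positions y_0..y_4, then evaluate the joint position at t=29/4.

y_0=3 y_1=-2 y_2=-1 y_3=5 y_4=-5
S(29/4) = 1639/320

y_0 = S_0(0) = a_0 = 3
y_1 = S_1(0) = a_1 = -2
y_2 = S_2(0) = a_2 = -1
y_3 = S_3(0) = a_3 = 5
y_4 = S_3(2) = -5
t_q=29/4 is in segment 2 (τ=9/4); S_2(τ)=1639/320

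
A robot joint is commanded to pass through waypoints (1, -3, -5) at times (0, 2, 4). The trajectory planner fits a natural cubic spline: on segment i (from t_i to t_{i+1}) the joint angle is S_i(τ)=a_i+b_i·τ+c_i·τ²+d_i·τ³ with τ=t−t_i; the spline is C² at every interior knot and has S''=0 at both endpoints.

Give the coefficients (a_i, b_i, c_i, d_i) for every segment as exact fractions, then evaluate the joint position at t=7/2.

Δ: Δ0=-2, Δ1=-1
row 1: diag=8, rhs=6; c'=1/4, d'=3/4
back: M1=3/4
M: M0=0, M1=3/4, M2=0
seg 0: a=1, c=M0/2=0, d=(M1−M0)/(6·2)=1/16, b=Δ0−h0·(2M0+M1)/6=-9/4
seg 1: a=-3, c=M1/2=3/8, d=(M2−M1)/(6·2)=-1/16, b=Δ1−h1·(2M1+M2)/6=-3/2
t_q=7/2 → seg 1, τ=3/2; S=-3+-3/2·τ+3/8·τ²+-1/16·τ³=-591/128

  seg 0: a=1 b=-9/4 c=0 d=1/16
  seg 1: a=-3 b=-3/2 c=3/8 d=-1/16
S(7/2) = -591/128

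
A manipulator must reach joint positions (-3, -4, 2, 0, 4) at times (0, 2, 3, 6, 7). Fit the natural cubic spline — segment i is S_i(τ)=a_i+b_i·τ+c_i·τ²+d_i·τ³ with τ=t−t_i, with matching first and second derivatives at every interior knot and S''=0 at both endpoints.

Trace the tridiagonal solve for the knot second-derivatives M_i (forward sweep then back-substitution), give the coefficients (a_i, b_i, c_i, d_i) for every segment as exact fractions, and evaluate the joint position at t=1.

Δ: Δ0=-1/2, Δ1=6, Δ2=-2/3, Δ3=4
row 1: diag=6, rhs=39; c'=1/6, d'=13/2
row 2: denom=8−1·1/6=47/6; d'=(-40−1·13/2)/(47/6)=-279/47
row 3: denom=8−3·18/47=322/47; d'=(28−3·-279/47)/(322/47)=2153/322
back: M3=2153/322
back: M2=-279/47−18/47·2153/322=-1368/161
back: M1=13/2−1/6·-1368/161=2549/322
M: M0=0, M1=2549/322, M2=-1368/161, M3=2153/322, M4=0
seg 0: a=-3, c=M0/2=0, d=(M1−M0)/(6·2)=2549/3864, b=Δ0−h0·(2M0+M1)/6=-1516/483
seg 1: a=-4, c=M1/2=2549/644, d=(M2−M1)/(6·1)=-755/276, b=Δ1−h1·(2M1+M2)/6=4615/966
seg 2: a=2, c=M2/2=-684/161, d=(M3−M2)/(6·3)=4889/5796, b=Δ2−h2·(2M2+M3)/6=8669/1932
seg 3: a=0, c=M3/2=2153/644, d=(M4−M3)/(6·1)=-2153/1932, b=Δ3−h3·(2M3+M4)/6=1711/966
t_q=1 → seg 0, τ=1; S=-3+-1516/483·τ+0·τ²+2549/3864·τ³=-7057/1288

  seg 0: a=-3 b=-1516/483 c=0 d=2549/3864
  seg 1: a=-4 b=4615/966 c=2549/644 d=-755/276
  seg 2: a=2 b=8669/1932 c=-684/161 d=4889/5796
  seg 3: a=0 b=1711/966 c=2153/644 d=-2153/1932
S(1) = -7057/1288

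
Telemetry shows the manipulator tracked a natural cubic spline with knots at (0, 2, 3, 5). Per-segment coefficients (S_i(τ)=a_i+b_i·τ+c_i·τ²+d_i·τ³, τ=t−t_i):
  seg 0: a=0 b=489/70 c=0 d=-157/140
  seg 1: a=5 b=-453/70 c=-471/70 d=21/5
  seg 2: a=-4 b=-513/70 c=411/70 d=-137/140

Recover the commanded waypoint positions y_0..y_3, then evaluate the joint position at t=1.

y_0 = S_0(0) = a_0 = 0
y_1 = S_1(0) = a_1 = 5
y_2 = S_2(0) = a_2 = -4
y_3 = S_2(2) = -3
t_q=1 is in segment 0 (τ=1); S_0(τ)=821/140

y_0=0 y_1=5 y_2=-4 y_3=-3
S(1) = 821/140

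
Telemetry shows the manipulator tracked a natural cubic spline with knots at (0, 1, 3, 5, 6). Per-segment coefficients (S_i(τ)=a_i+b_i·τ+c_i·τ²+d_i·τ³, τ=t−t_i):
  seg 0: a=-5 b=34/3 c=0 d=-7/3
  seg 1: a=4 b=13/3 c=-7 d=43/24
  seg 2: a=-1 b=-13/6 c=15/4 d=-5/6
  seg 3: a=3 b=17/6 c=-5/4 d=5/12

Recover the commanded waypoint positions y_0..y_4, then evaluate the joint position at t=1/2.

y_0 = S_0(0) = a_0 = -5
y_1 = S_1(0) = a_1 = 4
y_2 = S_2(0) = a_2 = -1
y_3 = S_3(0) = a_3 = 3
y_4 = S_3(1) = 5
t_q=1/2 is in segment 0 (τ=1/2); S_0(τ)=3/8

y_0=-5 y_1=4 y_2=-1 y_3=3 y_4=5
S(1/2) = 3/8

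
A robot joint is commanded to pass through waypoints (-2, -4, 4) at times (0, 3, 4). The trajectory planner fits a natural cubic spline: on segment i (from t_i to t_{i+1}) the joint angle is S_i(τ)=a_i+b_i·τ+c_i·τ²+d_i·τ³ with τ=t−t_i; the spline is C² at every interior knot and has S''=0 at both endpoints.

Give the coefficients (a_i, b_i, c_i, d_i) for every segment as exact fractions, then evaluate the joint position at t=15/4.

Δ: Δ0=-2/3, Δ1=8
row 1: diag=8, rhs=52; c'=1/8, d'=13/2
back: M1=13/2
M: M0=0, M1=13/2, M2=0
seg 0: a=-2, c=M0/2=0, d=(M1−M0)/(6·3)=13/36, b=Δ0−h0·(2M0+M1)/6=-47/12
seg 1: a=-4, c=M1/2=13/4, d=(M2−M1)/(6·1)=-13/12, b=Δ1−h1·(2M1+M2)/6=35/6
t_q=15/4 → seg 1, τ=3/4; S=-4+35/6·τ+13/4·τ²+-13/12·τ³=447/256

  seg 0: a=-2 b=-47/12 c=0 d=13/36
  seg 1: a=-4 b=35/6 c=13/4 d=-13/12
S(15/4) = 447/256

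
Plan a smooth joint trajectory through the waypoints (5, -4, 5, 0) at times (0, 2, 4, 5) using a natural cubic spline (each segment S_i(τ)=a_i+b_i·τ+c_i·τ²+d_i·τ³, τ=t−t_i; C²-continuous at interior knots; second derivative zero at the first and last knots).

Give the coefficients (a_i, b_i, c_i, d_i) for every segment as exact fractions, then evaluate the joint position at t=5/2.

Δ: Δ0=-9/2, Δ1=9/2, Δ2=-5
row 1: diag=8, rhs=54; c'=1/4, d'=27/4
row 2: denom=6−2·1/4=11/2; d'=(-57−2·27/4)/(11/2)=-141/11
back: M2=-141/11
back: M1=27/4−1/4·-141/11=219/22
M: M0=0, M1=219/22, M2=-141/11, M3=0
seg 0: a=5, c=M0/2=0, d=(M1−M0)/(6·2)=73/88, b=Δ0−h0·(2M0+M1)/6=-86/11
seg 1: a=-4, c=M1/2=219/44, d=(M2−M1)/(6·2)=-167/88, b=Δ1−h1·(2M1+M2)/6=47/22
seg 2: a=5, c=M2/2=-141/22, d=(M3−M2)/(6·1)=47/22, b=Δ2−h2·(2M2+M3)/6=-8/11
t_q=5/2 → seg 1, τ=1/2; S=-4+47/22·τ+219/44·τ²+-167/88·τ³=-1355/704

  seg 0: a=5 b=-86/11 c=0 d=73/88
  seg 1: a=-4 b=47/22 c=219/44 d=-167/88
  seg 2: a=5 b=-8/11 c=-141/22 d=47/22
S(5/2) = -1355/704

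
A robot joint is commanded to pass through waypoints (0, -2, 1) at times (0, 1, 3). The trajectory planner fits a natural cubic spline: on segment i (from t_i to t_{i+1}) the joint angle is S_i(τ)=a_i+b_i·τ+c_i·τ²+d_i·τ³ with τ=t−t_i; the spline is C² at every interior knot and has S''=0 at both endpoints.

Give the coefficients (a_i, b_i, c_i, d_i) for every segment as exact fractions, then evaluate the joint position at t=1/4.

  seg 0: a=0 b=-31/12 c=0 d=7/12
  seg 1: a=-2 b=-5/6 c=7/4 d=-7/24
S(1/4) = -163/256

Δ: Δ0=-2, Δ1=3/2
row 1: diag=6, rhs=21; c'=1/3, d'=7/2
back: M1=7/2
M: M0=0, M1=7/2, M2=0
seg 0: a=0, c=M0/2=0, d=(M1−M0)/(6·1)=7/12, b=Δ0−h0·(2M0+M1)/6=-31/12
seg 1: a=-2, c=M1/2=7/4, d=(M2−M1)/(6·2)=-7/24, b=Δ1−h1·(2M1+M2)/6=-5/6
t_q=1/4 → seg 0, τ=1/4; S=0+-31/12·τ+0·τ²+7/12·τ³=-163/256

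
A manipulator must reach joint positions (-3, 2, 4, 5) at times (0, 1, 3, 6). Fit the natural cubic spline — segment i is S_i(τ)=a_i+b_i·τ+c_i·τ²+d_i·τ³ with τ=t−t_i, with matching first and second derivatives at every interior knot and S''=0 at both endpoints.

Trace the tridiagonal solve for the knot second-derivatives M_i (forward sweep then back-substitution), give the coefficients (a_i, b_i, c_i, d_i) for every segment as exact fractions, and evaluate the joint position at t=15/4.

Δ: Δ0=5, Δ1=1, Δ2=1/3
row 1: diag=6, rhs=-24; c'=1/3, d'=-4
row 2: denom=10−2·1/3=28/3; d'=(-4−2·-4)/(28/3)=3/7
back: M2=3/7
back: M1=-4−1/3·3/7=-29/7
M: M0=0, M1=-29/7, M2=3/7, M3=0
seg 0: a=-3, c=M0/2=0, d=(M1−M0)/(6·1)=-29/42, b=Δ0−h0·(2M0+M1)/6=239/42
seg 1: a=2, c=M1/2=-29/14, d=(M2−M1)/(6·2)=8/21, b=Δ1−h1·(2M1+M2)/6=76/21
seg 2: a=4, c=M2/2=3/14, d=(M3−M2)/(6·3)=-1/42, b=Δ2−h2·(2M2+M3)/6=-2/21
t_q=15/4 → seg 2, τ=3/4; S=4+-2/21·τ+3/14·τ²+-1/42·τ³=517/128

  seg 0: a=-3 b=239/42 c=0 d=-29/42
  seg 1: a=2 b=76/21 c=-29/14 d=8/21
  seg 2: a=4 b=-2/21 c=3/14 d=-1/42
S(15/4) = 517/128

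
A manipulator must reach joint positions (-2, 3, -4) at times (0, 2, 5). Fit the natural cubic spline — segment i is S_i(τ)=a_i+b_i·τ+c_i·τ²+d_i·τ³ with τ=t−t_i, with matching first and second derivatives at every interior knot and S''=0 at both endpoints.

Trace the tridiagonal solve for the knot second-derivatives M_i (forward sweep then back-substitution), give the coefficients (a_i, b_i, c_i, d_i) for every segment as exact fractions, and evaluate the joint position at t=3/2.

Δ: Δ0=5/2, Δ1=-7/3
row 1: diag=10, rhs=-29; c'=3/10, d'=-29/10
back: M1=-29/10
M: M0=0, M1=-29/10, M2=0
seg 0: a=-2, c=M0/2=0, d=(M1−M0)/(6·2)=-29/120, b=Δ0−h0·(2M0+M1)/6=52/15
seg 1: a=3, c=M1/2=-29/20, d=(M2−M1)/(6·3)=29/180, b=Δ1−h1·(2M1+M2)/6=17/30
t_q=3/2 → seg 0, τ=3/2; S=-2+52/15·τ+0·τ²+-29/120·τ³=763/320

  seg 0: a=-2 b=52/15 c=0 d=-29/120
  seg 1: a=3 b=17/30 c=-29/20 d=29/180
S(3/2) = 763/320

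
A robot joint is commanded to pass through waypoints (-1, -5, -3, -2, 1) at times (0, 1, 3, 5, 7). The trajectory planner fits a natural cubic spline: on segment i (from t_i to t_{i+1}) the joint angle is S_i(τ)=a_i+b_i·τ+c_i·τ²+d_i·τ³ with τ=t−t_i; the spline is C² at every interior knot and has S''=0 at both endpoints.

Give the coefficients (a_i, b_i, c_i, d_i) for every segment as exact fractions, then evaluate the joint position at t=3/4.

Δ: Δ0=-4, Δ1=1, Δ2=1/2, Δ3=3/2
row 1: diag=6, rhs=30; c'=1/3, d'=5
row 2: denom=8−2·1/3=22/3; d'=(-3−2·5)/(22/3)=-39/22
row 3: denom=8−2·3/11=82/11; d'=(6−2·-39/22)/(82/11)=105/82
back: M3=105/82
back: M2=-39/22−3/11·105/82=-87/41
back: M1=5−1/3·-87/41=234/41
M: M0=0, M1=234/41, M2=-87/41, M3=105/82, M4=0
seg 0: a=-1, c=M0/2=0, d=(M1−M0)/(6·1)=39/41, b=Δ0−h0·(2M0+M1)/6=-203/41
seg 1: a=-5, c=M1/2=117/41, d=(M2−M1)/(6·2)=-107/164, b=Δ1−h1·(2M1+M2)/6=-86/41
seg 2: a=-3, c=M2/2=-87/82, d=(M3−M2)/(6·2)=93/328, b=Δ2−h2·(2M2+M3)/6=61/41
seg 3: a=-2, c=M3/2=105/164, d=(M4−M3)/(6·2)=-35/328, b=Δ3−h3·(2M3+M4)/6=53/82
t_q=3/4 → seg 0, τ=3/4; S=-1+-203/41·τ+0·τ²+39/41·τ³=-11315/2624

  seg 0: a=-1 b=-203/41 c=0 d=39/41
  seg 1: a=-5 b=-86/41 c=117/41 d=-107/164
  seg 2: a=-3 b=61/41 c=-87/82 d=93/328
  seg 3: a=-2 b=53/82 c=105/164 d=-35/328
S(3/4) = -11315/2624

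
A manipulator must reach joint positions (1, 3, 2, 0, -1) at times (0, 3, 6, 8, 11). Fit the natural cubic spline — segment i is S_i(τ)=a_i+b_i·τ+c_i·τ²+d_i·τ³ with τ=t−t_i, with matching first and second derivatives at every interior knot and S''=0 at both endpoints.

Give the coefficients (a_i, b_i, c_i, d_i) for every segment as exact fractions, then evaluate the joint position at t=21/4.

  seg 0: a=1 b=154/177 c=0 d=-4/177
  seg 1: a=3 b=46/177 c=-12/59 d=1/531
  seg 2: a=2 b=-161/177 c=-11/59 d=25/354
  seg 3: a=0 b=-143/177 c=14/59 d=-14/531
S(21/4) = 9729/3776

Δ: Δ0=2/3, Δ1=-1/3, Δ2=-1, Δ3=-1/3
row 1: diag=12, rhs=-6; c'=1/4, d'=-1/2
row 2: denom=10−3·1/4=37/4; d'=(-4−3·-1/2)/(37/4)=-10/37
row 3: denom=10−2·8/37=354/37; d'=(4−2·-10/37)/(354/37)=28/59
back: M3=28/59
back: M2=-10/37−8/37·28/59=-22/59
back: M1=-1/2−1/4·-22/59=-24/59
M: M0=0, M1=-24/59, M2=-22/59, M3=28/59, M4=0
seg 0: a=1, c=M0/2=0, d=(M1−M0)/(6·3)=-4/177, b=Δ0−h0·(2M0+M1)/6=154/177
seg 1: a=3, c=M1/2=-12/59, d=(M2−M1)/(6·3)=1/531, b=Δ1−h1·(2M1+M2)/6=46/177
seg 2: a=2, c=M2/2=-11/59, d=(M3−M2)/(6·2)=25/354, b=Δ2−h2·(2M2+M3)/6=-161/177
seg 3: a=0, c=M3/2=14/59, d=(M4−M3)/(6·3)=-14/531, b=Δ3−h3·(2M3+M4)/6=-143/177
t_q=21/4 → seg 1, τ=9/4; S=3+46/177·τ+-12/59·τ²+1/531·τ³=9729/3776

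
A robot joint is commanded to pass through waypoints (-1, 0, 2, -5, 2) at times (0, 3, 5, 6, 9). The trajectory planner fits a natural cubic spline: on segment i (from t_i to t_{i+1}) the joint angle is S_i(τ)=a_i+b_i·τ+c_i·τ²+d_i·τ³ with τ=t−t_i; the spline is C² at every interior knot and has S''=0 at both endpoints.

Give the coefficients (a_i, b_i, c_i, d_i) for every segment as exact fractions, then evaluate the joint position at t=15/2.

  seg 0: a=-1 b=-194/219 c=0 d=89/657
  seg 1: a=0 b=607/219 c=89/73 d=-461/438
  seg 2: a=2 b=-1091/219 c=-372/73 d=674/219
  seg 3: a=-5 b=-1301/219 c=302/73 d=-302/657
S(15/2) = -1797/292

Δ: Δ0=1/3, Δ1=1, Δ2=-7, Δ3=7/3
row 1: diag=10, rhs=4; c'=1/5, d'=2/5
row 2: denom=6−2·1/5=28/5; d'=(-48−2·2/5)/(28/5)=-61/7
row 3: denom=8−1·5/28=219/28; d'=(56−1·-61/7)/(219/28)=604/73
back: M3=604/73
back: M2=-61/7−5/28·604/73=-744/73
back: M1=2/5−1/5·-744/73=178/73
M: M0=0, M1=178/73, M2=-744/73, M3=604/73, M4=0
seg 0: a=-1, c=M0/2=0, d=(M1−M0)/(6·3)=89/657, b=Δ0−h0·(2M0+M1)/6=-194/219
seg 1: a=0, c=M1/2=89/73, d=(M2−M1)/(6·2)=-461/438, b=Δ1−h1·(2M1+M2)/6=607/219
seg 2: a=2, c=M2/2=-372/73, d=(M3−M2)/(6·1)=674/219, b=Δ2−h2·(2M2+M3)/6=-1091/219
seg 3: a=-5, c=M3/2=302/73, d=(M4−M3)/(6·3)=-302/657, b=Δ3−h3·(2M3+M4)/6=-1301/219
t_q=15/2 → seg 3, τ=3/2; S=-5+-1301/219·τ+302/73·τ²+-302/657·τ³=-1797/292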